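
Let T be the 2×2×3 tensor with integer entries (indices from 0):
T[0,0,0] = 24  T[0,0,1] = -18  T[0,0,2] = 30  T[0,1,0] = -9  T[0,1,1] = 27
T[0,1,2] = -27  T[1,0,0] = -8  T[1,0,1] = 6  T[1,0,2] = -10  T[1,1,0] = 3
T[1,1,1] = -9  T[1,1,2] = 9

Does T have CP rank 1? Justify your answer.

The mode-2 unfolding of T (rows indexed by j, columns by (i,k) = (0,0), (0,1), (0,2), (1,0), (1,1), (1,2)) is [[24, -18, 30, -8, 6, -10], [-9, 27, -27, 3, -9, 9]].
There the 2×2 minor on rows j ∈ {0, 1}, columns (i,k) ∈ {(0,0), (0,1)} is det [[24, -18], [-9, 27]] = 486 ≠ 0, so this unfolding has rank ≥ 2; CP rank is at least every unfolding rank, so rank(T) ≥ 2.
In particular rank(T) ≥ 2 > 1, so T is not rank-1.

No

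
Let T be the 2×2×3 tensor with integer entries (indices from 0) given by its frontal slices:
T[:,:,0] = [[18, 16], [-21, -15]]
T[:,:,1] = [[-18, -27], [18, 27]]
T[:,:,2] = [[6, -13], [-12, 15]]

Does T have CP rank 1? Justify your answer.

No

The mode-2 unfolding of T (rows indexed by j, columns by (i,k) = (0,0), (0,1), (0,2), (1,0), (1,1), (1,2)) is [[18, -18, 6, -21, 18, -12], [16, -27, -13, -15, 27, 15]].
There the 2×2 minor on rows j ∈ {0, 1}, columns (i,k) ∈ {(0,0), (0,1)} is det [[18, -18], [16, -27]] = -198 ≠ 0, so this unfolding has rank ≥ 2; CP rank is at least every unfolding rank, so rank(T) ≥ 2.
In particular rank(T) ≥ 2 > 1, so T is not rank-1.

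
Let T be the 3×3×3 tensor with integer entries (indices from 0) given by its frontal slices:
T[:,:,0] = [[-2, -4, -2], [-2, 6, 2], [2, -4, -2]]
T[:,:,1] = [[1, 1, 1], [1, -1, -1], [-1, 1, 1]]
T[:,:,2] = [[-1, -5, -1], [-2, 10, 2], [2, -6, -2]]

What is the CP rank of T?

Lower bound: the mode-1 unfolding of T (rows indexed by i, columns by (j,k) = (0,0), (0,1), (0,2), (1,0), (1,1), (1,2), (2,0), (2,1), (2,2)) is [[-2, 1, -1, -4, 1, -5, -2, 1, -1], [-2, 1, -2, 6, -1, 10, 2, -1, 2], [2, -1, 2, -4, 1, -6, -2, 1, -2]].
There the 3×3 minor on rows i ∈ {0, 1, 2}, columns (j,k) ∈ {(0,0), (0,2), (1,0)} is det [[-2, -1, -4], [-2, -2, 6], [2, 2, -4]] = 4 ≠ 0, so this unfolding has rank ≥ 3; CP rank is at least every unfolding rank, so rank(T) ≥ 3. (Unfolding ranks only ever bound the CP rank from below — rank(T) can be strictly larger than all of them — so the matching upper bound has to come from an explicit 3-term decomposition.)
Upper bound: T is a sum of 3 rank-1 terms, T = [0, 1, -1] ⊗ [1, -1, -1] ⊗ [-2, 1, -2] + [1, -2, 1] ⊗ [0, 1, 0] ⊗ [-2, 0, -4] + [1, 0, 0] ⊗ [1, 1, 1] ⊗ [-2, 1, -1] (written with every a and b primitive with positive leading entry and the scale carried by c; CP decompositions are not unique, and this one is verified by expanding entrywise), so rank(T) ≤ 3.
These bounds meet, so rank(T) = 3.
Check entry T[0,2,0] = -2: (0)·(-1)·(-2) + (1)·(0)·(-2) + (1)·(1)·(-2) = -2.

3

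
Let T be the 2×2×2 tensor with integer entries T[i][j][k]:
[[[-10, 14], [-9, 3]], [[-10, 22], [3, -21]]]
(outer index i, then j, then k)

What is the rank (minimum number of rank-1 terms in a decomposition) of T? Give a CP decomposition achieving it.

rank(T) = 2

Lower bound: the mode-1 unfolding of T (rows indexed by i, columns by (j,k) = (0,0), (0,1), (1,0), (1,1)) is [[-10, 14, -9, 3], [-10, 22, 3, -21]].
There the 2×2 minor on rows i ∈ {0, 1}, columns (j,k) ∈ {(0,0), (0,1)} is det [[-10, 14], [-10, 22]] = -80 ≠ 0, so this unfolding has rank ≥ 2; CP rank is at least every unfolding rank, so rank(T) ≥ 2. (Flattening ranks never certify an upper bound on CP rank; for that we must actually write T with 2 rank-1 terms.)
Upper bound — finding two terms. Write S_k = T[:,:,k] for the frontal slices: S₀ = [[-10, -9], [-10, 3]], S₁ = [[14, 3], [22, -21]].
If T = a₁ ⊗ b₁ ⊗ c₁ + a₂ ⊗ b₂ ⊗ c₂ then each S_k = c₁[k]·a₁b₁ᵀ + c₂[k]·a₂b₂ᵀ. S₀ and S₁ are linearly independent, so a₁b₁ᵀ and a₂b₂ᵀ must span the same plane of matrices: they are the rank-1 matrices of the form x·S₀ + y·S₁.
det(x·S₀ + y·S₁) is −120·x² + 480·xy − 360·y² = (-120)·(x − 3·y)(x − y), vanishing at (x:y) = (3:1) and (1:1).
M₁ = 3·S₀ + S₁ = [[-16, -24], [-8, -12]] = (-4)·(2, 1)(2, 3)ᵀ and M₂ = S₀ + S₁ = [[4, -6], [12, -18]] = 2·(1, 3)(2, -3)ᵀ, so take a₁ = (2, 1), b₁ = (2, 3), a₂ = (1, 3), b₂ = (2, -3).
Each slice is an integer combination of E₁ = a₁b₁ᵀ and E₂ = a₂b₂ᵀ: S₀ = −2·E₁ − E₂, S₁ = 2·E₁ + 3·E₂; reading off coefficients, c₁ = (-2, 2) and c₂ = (-1, 3).
Hence T = (2, 1) ⊗ (2, 3) ⊗ (-2, 2) + (1, 3) ⊗ (2, -3) ⊗ (-1, 3), so rank(T) ≤ 2.
These bounds meet, so rank(T) = 2.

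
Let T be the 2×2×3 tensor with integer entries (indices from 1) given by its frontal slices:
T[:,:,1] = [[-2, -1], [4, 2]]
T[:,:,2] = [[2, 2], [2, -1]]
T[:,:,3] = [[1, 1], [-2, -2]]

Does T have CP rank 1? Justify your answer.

The mode-3 unfolding of T (rows indexed by k, columns by (i,j) = (1,1), (1,2), (2,1), (2,2)) is [[-2, -1, 4, 2], [2, 2, 2, -1], [1, 1, -2, -2]].
There the 3×3 minor on rows k ∈ {1, 2, 3}, columns (i,j) ∈ {(1,1), (1,2), (2,1)} is det [[-2, -1, 4], [2, 2, 2], [1, 1, -2]] = 6 ≠ 0, so this unfolding has rank ≥ 3; CP rank is at least every unfolding rank, so rank(T) ≥ 3.
In particular rank(T) ≥ 3 > 1, so T is not rank-1.

No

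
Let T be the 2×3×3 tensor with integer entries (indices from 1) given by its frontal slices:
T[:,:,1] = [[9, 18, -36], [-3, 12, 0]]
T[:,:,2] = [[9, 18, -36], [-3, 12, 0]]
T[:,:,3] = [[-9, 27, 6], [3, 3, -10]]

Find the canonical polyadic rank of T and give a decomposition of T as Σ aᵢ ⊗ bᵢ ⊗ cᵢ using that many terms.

rank(T) = 2

Lower bound: the mode-2 unfolding of T (rows indexed by j, columns by (i,k) = (1,1), (1,2), (1,3), (2,1), (2,2), (2,3)) is [[9, 9, -9, -3, -3, 3], [18, 18, 27, 12, 12, 3], [-36, -36, 6, 0, 0, -10]].
There the 2×2 minor on rows j ∈ {1, 2}, columns (i,k) ∈ {(1,1), (1,3)} is det [[9, -9], [18, 27]] = 405 ≠ 0, so this unfolding has rank ≥ 2; CP rank is at least every unfolding rank, so rank(T) ≥ 2. (This is only a lower bound: in general the CP rank may exceed every unfolding rank, so we still need to exhibit 2 rank-1 terms summing to T.)
Upper bound — finding two terms. Write S_k = T[:,:,k] for the frontal slices: S₁ = [[9, 18, -36], [-3, 12, 0]], S₂ = [[9, 18, -36], [-3, 12, 0]], S₃ = [[-9, 27, 6], [3, 3, -10]].
If T = a₁ ⊗ b₁ ⊗ c₁ + a₂ ⊗ b₂ ⊗ c₂ then each S_k = c₁[k]·a₁b₁ᵀ + c₂[k]·a₂b₂ᵀ. S₁ and S₃ are linearly independent, so a₁b₁ᵀ and a₂b₂ᵀ must span the same plane of matrices: they are the rank-1 matrices of the form x·S₁ + y·S₃.
The 2×2 minor of x·S₁ + y·S₃ on rows {1,2}, columns {1,2} is 162·x² − 54·xy − 108·y² = 54·(3·x + 2·y)(x − y), vanishing at (x:y) = (2:-3) and (1:1).
M₁ = 2·S₁ − 3·S₃ = [[45, -45, -90], [-15, 15, 30]] = 15·[3, -1][1, -1, -2]ᵀ and M₂ = S₁ + S₃ = [[0, 45, -30], [0, 15, -10]] = 5·[3, 1][0, 3, -2]ᵀ, so take a₁ = [3, -1], b₁ = [1, -1, -2], a₂ = [3, 1], b₂ = [0, 3, -2].
Each slice is an integer combination of E₁ = a₁b₁ᵀ and E₂ = a₂b₂ᵀ: S₁ = 3·E₁ + 3·E₂, S₂ = 3·E₁ + 3·E₂, S₃ = −3·E₁ + 2·E₂; reading off coefficients, c₁ = [3, 3, -3] and c₂ = [3, 3, 2].
Hence T = [3, -1] ⊗ [1, -1, -2] ⊗ [3, 3, -3] + [3, 1] ⊗ [0, 3, -2] ⊗ [3, 3, 2], so rank(T) ≤ 2.
These bounds meet, so rank(T) = 2.
Check entry T[1,3,2] = -36: (3)·(-2)·(3) + (3)·(-2)·(3) = -36.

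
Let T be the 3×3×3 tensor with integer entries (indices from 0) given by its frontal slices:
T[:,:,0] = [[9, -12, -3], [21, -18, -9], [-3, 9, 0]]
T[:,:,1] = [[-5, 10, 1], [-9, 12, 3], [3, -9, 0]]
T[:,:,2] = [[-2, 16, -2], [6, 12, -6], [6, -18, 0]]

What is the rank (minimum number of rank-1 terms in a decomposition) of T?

Lower bound: the mode-1 unfolding of T (rows indexed by i, columns by (j,k) = (0,0), (0,1), (0,2), (1,0), (1,1), (1,2), (2,0), (2,1), (2,2)) is [[9, -5, -2, -12, 10, 16, -3, 1, -2], [21, -9, 6, -18, 12, 12, -9, 3, -6], [-3, 3, 6, 9, -9, -18, 0, 0, 0]].
There the 2×2 minor on rows i ∈ {0, 1}, columns (j,k) ∈ {(0,0), (0,1)} is det [[9, -5], [21, -9]] = 24 ≠ 0, so this unfolding has rank ≥ 2; CP rank is at least every unfolding rank, so rank(T) ≥ 2. (Flattening ranks never certify an upper bound on CP rank; for that we must actually write T with 2 rank-1 terms.)
Upper bound — finding two terms. Write S_k = T[:,:,k] for the frontal slices: S₀ = [[9, -12, -3], [21, -18, -9], [-3, 9, 0]], S₁ = [[-5, 10, 1], [-9, 12, 3], [3, -9, 0]], S₂ = [[-2, 16, -2], [6, 12, -6], [6, -18, 0]].
If T = a₁ ⊗ b₁ ⊗ c₁ + a₂ ⊗ b₂ ⊗ c₂ then each S_k = c₁[k]·a₁b₁ᵀ + c₂[k]·a₂b₂ᵀ. S₀ and S₁ are linearly independent, so a₁b₁ᵀ and a₂b₂ᵀ must span the same plane of matrices: they are the rank-1 matrices of the form x·S₀ + y·S₁.
The 2×2 minor of x·S₀ + y·S₁ on rows {0,1}, columns {0,1} is 90·x² − 120·xy + 30·y² = 30·(3·x − y)(x − y), vanishing at (x:y) = (1:3) and (1:1).
M₁ = S₀ + 3·S₁ = [[-6, 18, 0], [-6, 18, 0], [6, -18, 0]] = (-6)·(1, 1, -1)(1, -3, 0)ᵀ and M₂ = S₀ + S₁ = [[4, -2, -2], [12, -6, -6], [0, 0, 0]] = 2·(1, 3, 0)(2, -1, -1)ᵀ, so take a₁ = (1, 1, -1), b₁ = (1, -3, 0), a₂ = (1, 3, 0), b₂ = (2, -1, -1).
Each slice is an integer combination of E₁ = a₁b₁ᵀ and E₂ = a₂b₂ᵀ: S₀ = 3·E₁ + 3·E₂, S₁ = −3·E₁ − E₂, S₂ = −6·E₁ + 2·E₂; reading off coefficients, c₁ = (3, -3, -6) and c₂ = (3, -1, 2).
Hence T = (1, 1, -1) ⊗ (1, -3, 0) ⊗ (3, -3, -6) + (1, 3, 0) ⊗ (2, -1, -1) ⊗ (3, -1, 2), so rank(T) ≤ 2.
These bounds meet, so rank(T) = 2.

2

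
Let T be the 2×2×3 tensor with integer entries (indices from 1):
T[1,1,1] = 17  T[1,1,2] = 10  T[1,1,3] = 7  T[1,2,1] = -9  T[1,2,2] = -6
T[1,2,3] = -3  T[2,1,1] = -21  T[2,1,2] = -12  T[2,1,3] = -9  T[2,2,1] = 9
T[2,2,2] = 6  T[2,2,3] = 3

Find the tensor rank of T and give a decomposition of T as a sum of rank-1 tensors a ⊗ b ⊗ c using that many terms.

rank(T) = 2

Lower bound: in the mode-1 unfolding of T (rows indexed by i, columns by (j,k)) the 2×2 minor on rows i ∈ {1, 2}, columns (j,k) ∈ {(1,1), (1,2)} is det [[17, 10], [-21, -12]] = 6 ≠ 0, so that unfolding has rank ≥ 2 and hence rank(T) ≥ 2 (CP rank is at least every unfolding rank, though it can be larger).
Upper bound: with S_k = T[:,:,k], the two rank-1 terms a₁b₁ᵀ, a₂b₂ᵀ are the rank-1 members of the pencil x·S₁ + y·S₂.
det(x·S₁ + y·S₂) is −36·x² − 42·xy − 12·y² = (-6)·(3·x + 2·y)(2·x + y), vanishing at (x:y) = (2:-3) and (1:-2).
M₁ = 2·S₁ − 3·S₂ = [[4, 0], [-6, 0]] = 2·(2, -3)(1, 0)ᵀ and M₂ = S₁ − 2·S₂ = [[-3, 3], [3, -3]] = (-3)·(1, -1)(1, -1)ᵀ, so take a₁ = (2, -3), b₁ = (1, 0), a₂ = (1, -1), b₂ = (1, -1).
Each slice is an integer combination of E₁ = a₁b₁ᵀ and E₂ = a₂b₂ᵀ: S₁ = 4·E₁ + 9·E₂, S₂ = 2·E₁ + 6·E₂, S₃ = 2·E₁ + 3·E₂; reading off coefficients, c₁ = (4, 2, 2) and c₂ = (9, 6, 3).
Hence T = (2, -3) ⊗ (1, 0) ⊗ (4, 2, 2) + (1, -1) ⊗ (1, -1) ⊗ (9, 6, 3), so rank(T) ≤ 2.
These bounds meet, so rank(T) = 2.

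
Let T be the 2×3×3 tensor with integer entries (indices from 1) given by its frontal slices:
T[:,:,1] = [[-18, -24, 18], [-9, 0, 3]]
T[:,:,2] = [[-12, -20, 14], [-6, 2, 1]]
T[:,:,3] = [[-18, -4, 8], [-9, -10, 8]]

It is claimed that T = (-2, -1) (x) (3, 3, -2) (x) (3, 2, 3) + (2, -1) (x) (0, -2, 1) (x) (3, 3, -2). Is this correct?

Reconstruct entry (1,2,1) from the claimed factors: Σₗ aₗ[1]bₗ[2]cₗ[1] = (-2)·(3)·(3) + (2)·(-2)·(3) = -30, but T[1,2,1] = -24. The claim is false.

No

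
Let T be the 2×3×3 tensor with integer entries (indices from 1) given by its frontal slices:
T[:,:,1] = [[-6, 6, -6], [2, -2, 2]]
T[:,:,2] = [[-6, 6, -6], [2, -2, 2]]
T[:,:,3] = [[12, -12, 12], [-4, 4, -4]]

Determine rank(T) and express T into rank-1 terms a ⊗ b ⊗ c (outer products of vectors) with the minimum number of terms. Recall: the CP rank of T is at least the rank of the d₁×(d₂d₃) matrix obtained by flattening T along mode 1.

Lower bound: T ≠ 0 (e.g. T[1,1,1] = -6), so rank(T) ≥ 1.
Upper bound: the mode-1 fibre T[:,1,1] = [-6, 2] gives a = (3, -1) (primitive direction); the mode-2 fibre T[1,:,1] = [-6, 6, -6] gives b = (1, -1, 1); then c[k] = T[1,1,k] / (a[1]·b[1]) = [-6, -6, 12] / 3 = (-2, -2, 4).
Expanding (3, -1) ⊗ (1, -1, 1) ⊗ (-2, -2, 4) reproduces all 18 entries of T, so T = (3, -1) ⊗ (1, -1, 1) ⊗ (-2, -2, 4) and rank(T) ≤ 1.
These bounds meet, so rank(T) = 1.

rank(T) = 1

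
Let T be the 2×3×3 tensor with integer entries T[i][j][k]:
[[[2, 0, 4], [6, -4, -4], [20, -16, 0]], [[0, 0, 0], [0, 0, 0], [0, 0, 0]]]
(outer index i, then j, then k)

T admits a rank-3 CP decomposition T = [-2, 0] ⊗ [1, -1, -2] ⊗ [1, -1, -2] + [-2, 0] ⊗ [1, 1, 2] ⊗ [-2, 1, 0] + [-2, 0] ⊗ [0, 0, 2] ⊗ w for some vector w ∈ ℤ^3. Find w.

w = [-2, 2, -2]

Subtract the known terms from T to get the rank-1 residual R = [-2, 0] ⊗ [0, 0, 2] ⊗ w, so R[i,j,k] = a[i]·b[j]·w[k]. Pick indices with nonzero a[0]·b[2] = (-2)·(2) = -4. Only the fibre through (0,2,·) is needed: R[0,2,:] = T[0,2,:] − Σₗ aₗ[0]bₗ[2]cₗ = [20, -16, 0] − (-2)·(-2)·[1, -1, -2] − (-2)·(2)·[-2, 1, 0] = [8, -8, 8]. Then w[k] = R[0,2,k] / -4 for each k, giving w = [8, -8, 8] / -4 = [-2, 2, -2].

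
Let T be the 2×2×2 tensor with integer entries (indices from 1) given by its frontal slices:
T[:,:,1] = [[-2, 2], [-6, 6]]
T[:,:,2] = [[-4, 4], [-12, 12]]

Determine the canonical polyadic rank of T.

Lower bound: T ≠ 0 (e.g. T[1,1,1] = -2), so rank(T) ≥ 1.
Upper bound: the mode-1 fibre T[:,1,1] = [-2, -6] gives a = [1, 3] (primitive direction); the mode-2 fibre T[1,:,1] = [-2, 2] gives b = [1, -1]; then c[k] = T[1,1,k] / (a[1]·b[1]) = [-2, -4] / 1 = [-2, -4].
Expanding [1, 3] ⊗ [1, -1] ⊗ [-2, -4] reproduces all 8 entries of T, so T = [1, 3] ⊗ [1, -1] ⊗ [-2, -4] and rank(T) ≤ 1.
These bounds meet, so rank(T) = 1.

1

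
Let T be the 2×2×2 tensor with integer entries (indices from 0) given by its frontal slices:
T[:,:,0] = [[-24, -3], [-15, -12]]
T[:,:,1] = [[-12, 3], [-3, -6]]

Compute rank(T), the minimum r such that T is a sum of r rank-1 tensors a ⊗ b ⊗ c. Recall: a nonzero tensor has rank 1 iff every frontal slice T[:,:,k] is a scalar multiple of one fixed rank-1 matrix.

2

Lower bound: the mode-1 unfolding of T (rows indexed by i, columns by (j,k) = (0,0), (0,1), (1,0), (1,1)) is [[-24, -12, -3, 3], [-15, -3, -12, -6]].
There the 2×2 minor on rows i ∈ {0, 1}, columns (j,k) ∈ {(0,0), (0,1)} is det [[-24, -12], [-15, -3]] = -108 ≠ 0, so this unfolding has rank ≥ 2; CP rank is at least every unfolding rank, so rank(T) ≥ 2. (This is only a lower bound: in general the CP rank may exceed every unfolding rank, so we still need to exhibit 2 rank-1 terms summing to T.)
Upper bound — finding two terms. Write S_k = T[:,:,k] for the frontal slices: S₀ = [[-24, -3], [-15, -12]], S₁ = [[-12, 3], [-3, -6]].
If T = a₁ ⊗ b₁ ⊗ c₁ + a₂ ⊗ b₂ ⊗ c₂ then each S_k = c₁[k]·a₁b₁ᵀ + c₂[k]·a₂b₂ᵀ. S₀ and S₁ are linearly independent, so a₁b₁ᵀ and a₂b₂ᵀ must span the same plane of matrices: they are the rank-1 matrices of the form x·S₀ + y·S₁.
det(x·S₀ + y·S₁) is 243·x² + 324·xy + 81·y² = 81·(x + y)(3·x + y), vanishing at (x:y) = (1:-1) and (1:-3).
M₁ = S₀ − S₁ = [[-12, -6], [-12, -6]] = (-6)·(1, 1)(2, 1)ᵀ and M₂ = S₀ − 3·S₁ = [[12, -12], [-6, 6]] = 6·(2, -1)(1, -1)ᵀ, so take a₁ = (1, 1), b₁ = (2, 1), a₂ = (2, -1), b₂ = (1, -1).
Each slice is an integer combination of E₁ = a₁b₁ᵀ and E₂ = a₂b₂ᵀ: S₀ = −9·E₁ − 3·E₂, S₁ = −3·E₁ − 3·E₂; reading off coefficients, c₁ = (-9, -3) and c₂ = (-3, -3).
Hence T = (1, 1) ⊗ (2, 1) ⊗ (-9, -3) + (2, -1) ⊗ (1, -1) ⊗ (-3, -3), so rank(T) ≤ 2.
These bounds meet, so rank(T) = 2.
Check entry T[0,0,1] = -12: (1)·(2)·(-3) + (2)·(1)·(-3) = -12.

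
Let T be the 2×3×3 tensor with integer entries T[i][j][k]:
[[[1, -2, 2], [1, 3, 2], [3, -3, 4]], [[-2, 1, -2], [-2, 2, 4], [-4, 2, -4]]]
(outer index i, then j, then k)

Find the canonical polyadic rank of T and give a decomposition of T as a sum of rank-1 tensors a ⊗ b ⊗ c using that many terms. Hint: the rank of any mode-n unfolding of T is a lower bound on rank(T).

Lower bound: the mode-2 unfolding of T (rows indexed by j, columns by (i,k) = (0,0), (0,1), (0,2), (1,0), (1,1), (1,2)) is [[1, -2, 2, -2, 1, -2], [1, 3, 2, -2, 2, 4], [3, -3, 4, -4, 2, -4]].
There the 3×3 minor on rows j ∈ {0, 1, 2}, columns (i,k) ∈ {(0,0), (0,1), (0,2)} is det [[1, -2, 2], [1, 3, 2], [3, -3, 4]] = -10 ≠ 0, so this unfolding has rank ≥ 3; CP rank is at least every unfolding rank, so rank(T) ≥ 3. (This is only a lower bound: in general the CP rank may exceed every unfolding rank, so we still need to exhibit 3 rank-1 terms summing to T.)
Upper bound: T is a sum of 3 rank-1 terms, T = (1, -1) ⊗ (1, 0, 2) ⊗ (2, -1, 2) + (1, 0) ⊗ (1, -2, 1) ⊗ (-1, -1, 0) + (1, 2) ⊗ (0, 1, 0) ⊗ (-1, 1, 2) (written with every a and b primitive with positive leading entry and the scale carried by c; CP decompositions are not unique, and this one is verified by expanding entrywise), so rank(T) ≤ 3.
These bounds meet, so rank(T) = 3.
Check entry T[0,0,0] = 1: (1)·(1)·(2) + (1)·(1)·(-1) + (1)·(0)·(-1) = 1.

rank(T) = 3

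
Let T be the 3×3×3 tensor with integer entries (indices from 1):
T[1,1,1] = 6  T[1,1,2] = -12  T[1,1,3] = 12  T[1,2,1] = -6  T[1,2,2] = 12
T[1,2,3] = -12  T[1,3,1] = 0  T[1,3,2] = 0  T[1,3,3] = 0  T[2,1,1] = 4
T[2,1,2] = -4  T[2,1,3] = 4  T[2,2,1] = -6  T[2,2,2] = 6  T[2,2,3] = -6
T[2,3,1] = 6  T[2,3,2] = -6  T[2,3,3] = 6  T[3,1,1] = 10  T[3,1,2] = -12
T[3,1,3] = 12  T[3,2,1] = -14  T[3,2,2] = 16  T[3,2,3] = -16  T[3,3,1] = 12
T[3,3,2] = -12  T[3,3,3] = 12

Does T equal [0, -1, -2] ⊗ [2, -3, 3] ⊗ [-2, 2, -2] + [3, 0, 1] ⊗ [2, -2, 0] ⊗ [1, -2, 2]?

Yes

Reconstruct entrywise from the claimed factors. For example, T[3,1,2] = -12 and Σₗ aₗ[3]bₗ[1]cₗ[2] = (-2)·(2)·(2) + (1)·(2)·(-2) = -12; checking all 27 entries, every one matches. The claim holds.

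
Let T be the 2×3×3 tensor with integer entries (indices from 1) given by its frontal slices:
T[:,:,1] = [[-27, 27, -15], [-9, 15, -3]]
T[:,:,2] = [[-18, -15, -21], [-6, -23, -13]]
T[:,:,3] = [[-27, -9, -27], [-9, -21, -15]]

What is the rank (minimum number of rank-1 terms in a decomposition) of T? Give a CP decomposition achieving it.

rank(T) = 2

Lower bound: the mode-1 unfolding of T (rows indexed by i, columns by (j,k) = (1,1), (1,2), (1,3), (2,1), (2,2), (2,3), (3,1), (3,2), (3,3)) is [[-27, -18, -27, 27, -15, -9, -15, -21, -27], [-9, -6, -9, 15, -23, -21, -3, -13, -15]].
There the 2×2 minor on rows i ∈ {1, 2}, columns (j,k) ∈ {(1,1), (2,1)} is det [[-27, 27], [-9, 15]] = -162 ≠ 0, so this unfolding has rank ≥ 2; CP rank is at least every unfolding rank, so rank(T) ≥ 2. (Flattening ranks never certify an upper bound on CP rank; for that we must actually write T with 2 rank-1 terms.)
Upper bound — finding two terms. Write S_k = T[:,:,k] for the frontal slices: S₁ = [[-27, 27, -15], [-9, 15, -3]], S₂ = [[-18, -15, -21], [-6, -23, -13]], S₃ = [[-27, -9, -27], [-9, -21, -15]].
If T = a₁ ⊗ b₁ ⊗ c₁ + a₂ ⊗ b₂ ⊗ c₂ then each S_k = c₁[k]·a₁b₁ᵀ + c₂[k]·a₂b₂ᵀ. S₁ and S₂ are linearly independent, so a₁b₁ᵀ and a₂b₂ᵀ must span the same plane of matrices: they are the rank-1 matrices of the form x·S₁ + y·S₂.
The 2×2 minor of x·S₁ + y·S₂ on rows {1,2}, columns {1,2} is −162·x² + 378·xy + 324·y² = (-54)·(x − 3·y)(3·x + 2·y), vanishing at (x:y) = (3:1) and (2:-3).
M₁ = 3·S₁ + S₂ = [[-99, 66, -66], [-33, 22, -22]] = (-11)·[3, 1][3, -2, 2]ᵀ and M₂ = 2·S₁ − 3·S₂ = [[0, 99, 33], [0, 99, 33]] = 33·[1, 1][0, 3, 1]ᵀ, so take a₁ = [3, 1], b₁ = [3, -2, 2], a₂ = [1, 1], b₂ = [0, 3, 1].
Each slice is an integer combination of E₁ = a₁b₁ᵀ and E₂ = a₂b₂ᵀ: S₁ = −3·E₁ + 3·E₂, S₂ = −2·E₁ − 9·E₂, S₃ = −3·E₁ − 9·E₂; reading off coefficients, c₁ = [-3, -2, -3] and c₂ = [3, -9, -9].
Hence T = [3, 1] ⊗ [3, -2, 2] ⊗ [-3, -2, -3] + [1, 1] ⊗ [0, 3, 1] ⊗ [3, -9, -9], so rank(T) ≤ 2.
These bounds meet, so rank(T) = 2.
Check entry T[1,1,1] = -27: (3)·(3)·(-3) + (1)·(0)·(3) = -27.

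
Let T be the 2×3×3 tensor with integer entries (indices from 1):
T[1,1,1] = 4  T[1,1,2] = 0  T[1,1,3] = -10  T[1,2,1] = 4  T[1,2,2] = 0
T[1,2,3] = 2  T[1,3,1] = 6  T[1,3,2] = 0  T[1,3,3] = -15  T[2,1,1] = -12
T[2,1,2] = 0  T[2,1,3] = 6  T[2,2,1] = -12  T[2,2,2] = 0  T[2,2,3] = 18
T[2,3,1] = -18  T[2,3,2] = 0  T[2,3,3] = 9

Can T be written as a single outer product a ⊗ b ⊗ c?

The mode-2 unfolding of T (rows indexed by j, columns by (i,k) = (1,1), (1,2), (1,3), (2,1), (2,2), (2,3)) is [[4, 0, -10, -12, 0, 6], [4, 0, 2, -12, 0, 18], [6, 0, -15, -18, 0, 9]].
There the 2×2 minor on rows j ∈ {1, 2}, columns (i,k) ∈ {(1,1), (1,3)} is det [[4, -10], [4, 2]] = 48 ≠ 0, so this unfolding has rank ≥ 2; CP rank is at least every unfolding rank, so rank(T) ≥ 2.
In particular rank(T) ≥ 2 > 1, so T is not rank-1.

No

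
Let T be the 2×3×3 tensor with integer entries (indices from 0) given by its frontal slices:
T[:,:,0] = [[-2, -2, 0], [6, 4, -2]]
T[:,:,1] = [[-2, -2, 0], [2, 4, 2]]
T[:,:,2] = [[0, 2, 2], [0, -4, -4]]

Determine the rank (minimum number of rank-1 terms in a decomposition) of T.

3

Lower bound: the mode-3 unfolding of T (rows indexed by k, columns by (i,j) = (0,0), (0,1), (0,2), (1,0), (1,1), (1,2)) is [[-2, -2, 0, 6, 4, -2], [-2, -2, 0, 2, 4, 2], [0, 2, 2, 0, -4, -4]].
There the 3×3 minor on rows k ∈ {0, 1, 2}, columns (i,j) ∈ {(0,0), (0,1), (1,0)} is det [[-2, -2, 6], [-2, -2, 2], [0, 2, 0]] = -16 ≠ 0, so this unfolding has rank ≥ 3; CP rank is at least every unfolding rank, so rank(T) ≥ 3. (This is only a lower bound: in general the CP rank may exceed every unfolding rank, so we still need to exhibit 3 rank-1 terms summing to T.)
Upper bound: T is a sum of 3 rank-1 terms, T = [0, 1] ∘ [1, 0, -1] ∘ [2, -2, 4] + [1, -2] ∘ [1, 1, 0] ∘ [-2, -2, 2] + [1, 0] ∘ [1, 0, -1] ∘ [0, 0, -2] (one valid choice — decompositions are not unique — normalised so each a, b is primitive with positive first nonzero entry; check it by expanding all entries), so rank(T) ≤ 3.
These bounds meet, so rank(T) = 3.
Check entry T[1,0,2] = 0: (1)·(1)·(4) + (-2)·(1)·(2) + (0)·(1)·(-2) = 0.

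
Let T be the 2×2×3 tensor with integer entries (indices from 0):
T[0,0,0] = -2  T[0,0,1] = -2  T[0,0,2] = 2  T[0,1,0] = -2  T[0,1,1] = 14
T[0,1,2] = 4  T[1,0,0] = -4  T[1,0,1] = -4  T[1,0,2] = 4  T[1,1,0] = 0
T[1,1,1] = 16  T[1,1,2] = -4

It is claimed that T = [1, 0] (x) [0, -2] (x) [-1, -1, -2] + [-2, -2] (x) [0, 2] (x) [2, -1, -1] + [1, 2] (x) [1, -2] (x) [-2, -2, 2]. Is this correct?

No

Reconstruct entry (0,1,1) from the claimed factors: Σₗ aₗ[0]bₗ[1]cₗ[1] = (1)·(-2)·(-1) + (-2)·(2)·(-1) + (1)·(-2)·(-2) = 10, but T[0,1,1] = 14. The claim is false.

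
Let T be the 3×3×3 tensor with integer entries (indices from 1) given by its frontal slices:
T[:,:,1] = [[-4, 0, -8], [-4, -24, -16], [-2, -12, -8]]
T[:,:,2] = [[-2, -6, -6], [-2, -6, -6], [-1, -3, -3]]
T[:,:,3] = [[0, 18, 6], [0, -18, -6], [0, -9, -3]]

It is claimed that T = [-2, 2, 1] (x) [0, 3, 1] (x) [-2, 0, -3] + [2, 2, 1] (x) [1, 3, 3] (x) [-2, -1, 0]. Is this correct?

Yes

Reconstruct entrywise from the claimed factors. For example, T[1,2,1] = 0 and Σₗ aₗ[1]bₗ[2]cₗ[1] = (-2)·(3)·(-2) + (2)·(3)·(-2) = 0; checking all 27 entries, every one matches. The claim holds.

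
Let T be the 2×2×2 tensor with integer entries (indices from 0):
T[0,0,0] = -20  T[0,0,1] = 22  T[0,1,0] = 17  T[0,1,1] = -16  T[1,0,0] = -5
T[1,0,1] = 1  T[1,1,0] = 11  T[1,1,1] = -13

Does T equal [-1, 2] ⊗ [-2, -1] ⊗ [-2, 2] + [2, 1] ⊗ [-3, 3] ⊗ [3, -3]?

Reconstruct entry (0,0,0) from the claimed factors: Σₗ aₗ[0]bₗ[0]cₗ[0] = (-1)·(-2)·(-2) + (2)·(-3)·(3) = -22, but T[0,0,0] = -20. The claim is false.

No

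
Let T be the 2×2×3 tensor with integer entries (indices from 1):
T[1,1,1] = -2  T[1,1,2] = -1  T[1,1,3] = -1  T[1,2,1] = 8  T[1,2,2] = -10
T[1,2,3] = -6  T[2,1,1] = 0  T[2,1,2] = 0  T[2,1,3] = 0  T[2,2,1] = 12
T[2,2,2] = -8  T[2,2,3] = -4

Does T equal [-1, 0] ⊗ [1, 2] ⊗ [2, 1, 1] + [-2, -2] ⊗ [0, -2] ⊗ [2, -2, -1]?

Reconstruct entry (1,2,1) from the claimed factors: Σₗ aₗ[1]bₗ[2]cₗ[1] = (-1)·(2)·(2) + (-2)·(-2)·(2) = 4, but T[1,2,1] = 8. The claim is false.

No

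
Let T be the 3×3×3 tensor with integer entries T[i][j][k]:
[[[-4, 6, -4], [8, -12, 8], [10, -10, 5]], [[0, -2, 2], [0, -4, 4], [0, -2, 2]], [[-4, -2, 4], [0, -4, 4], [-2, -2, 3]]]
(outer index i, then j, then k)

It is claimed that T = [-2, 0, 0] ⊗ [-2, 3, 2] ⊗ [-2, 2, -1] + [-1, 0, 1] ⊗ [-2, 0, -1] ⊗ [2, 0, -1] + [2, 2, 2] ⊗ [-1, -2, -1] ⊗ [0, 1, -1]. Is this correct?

Reconstruct entry (0,1,0) from the claimed factors: Σₗ aₗ[0]bₗ[1]cₗ[0] = (-2)·(3)·(-2) + (-1)·(0)·(2) + (2)·(-2)·(0) = 12, but T[0,1,0] = 8. The claim is false.

No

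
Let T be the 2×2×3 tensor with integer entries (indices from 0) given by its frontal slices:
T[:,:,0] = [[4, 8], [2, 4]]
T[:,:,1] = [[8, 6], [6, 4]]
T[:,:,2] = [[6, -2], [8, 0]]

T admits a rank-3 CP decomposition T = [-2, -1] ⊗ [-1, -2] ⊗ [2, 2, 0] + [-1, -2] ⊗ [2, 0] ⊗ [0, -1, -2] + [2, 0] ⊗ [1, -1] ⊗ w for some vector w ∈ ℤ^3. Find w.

w = [0, 1, 1]

Subtract the known terms from T to get the rank-1 residual R = [2, 0] ⊗ [1, -1] ⊗ w, so R[i,j,k] = a[i]·b[j]·w[k]. Pick indices with nonzero a[0]·b[0] = (2)·(1) = 2. Only the fibre through (0,0,·) is needed: R[0,0,:] = T[0,0,:] − Σₗ aₗ[0]bₗ[0]cₗ = [4, 8, 6] − (-2)·(-1)·[2, 2, 0] − (-1)·(2)·[0, -1, -2] = [0, 2, 2]. Then w[k] = R[0,0,k] / 2 for each k, giving w = [0, 2, 2] / 2 = [0, 1, 1].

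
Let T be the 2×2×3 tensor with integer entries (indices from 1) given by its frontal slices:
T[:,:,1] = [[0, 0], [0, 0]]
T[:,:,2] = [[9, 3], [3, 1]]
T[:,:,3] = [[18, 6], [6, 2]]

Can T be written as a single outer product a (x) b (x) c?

Yes

If T = a (x) b (x) c then every fibre of T is a multiple of the corresponding factor, so read the factors off the fibres through the nonzero entry T[1,1,2] = 9.
The mode-1 fibre T[:,1,2] = [9, 3] gives a = [3, 1] (primitive direction); the mode-2 fibre T[1,:,2] = [9, 3] gives b = [3, 1]; then c[k] = T[1,1,k] / (a[1]·b[1]) = [0, 9, 18] / 9 = [0, 1, 2].
Expanding [3, 1] (x) [3, 1] (x) [0, 1, 2] reproduces all 12 entries of T, so T = [3, 1] (x) [3, 1] (x) [0, 1, 2] and rank(T) ≤ 1.
Equivalently every frontal slice T[:,:,k] is c[k] times the rank-1 matrix [3, 1] (x) [3, 1]. So T has rank 1 (it is nonzero).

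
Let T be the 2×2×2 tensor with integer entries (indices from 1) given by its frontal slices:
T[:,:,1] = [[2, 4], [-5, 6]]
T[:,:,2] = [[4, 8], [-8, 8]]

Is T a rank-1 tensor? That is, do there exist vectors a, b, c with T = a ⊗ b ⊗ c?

No

The mode-3 unfolding of T (rows indexed by k, columns by (i,j) = (1,1), (1,2), (2,1), (2,2)) is [[2, 4, -5, 6], [4, 8, -8, 8]].
There the 2×2 minor on rows k ∈ {1, 2}, columns (i,j) ∈ {(1,1), (2,1)} is det [[2, -5], [4, -8]] = 4 ≠ 0, so this unfolding has rank ≥ 2; CP rank is at least every unfolding rank, so rank(T) ≥ 2.
In particular rank(T) ≥ 2 > 1, so T is not rank-1.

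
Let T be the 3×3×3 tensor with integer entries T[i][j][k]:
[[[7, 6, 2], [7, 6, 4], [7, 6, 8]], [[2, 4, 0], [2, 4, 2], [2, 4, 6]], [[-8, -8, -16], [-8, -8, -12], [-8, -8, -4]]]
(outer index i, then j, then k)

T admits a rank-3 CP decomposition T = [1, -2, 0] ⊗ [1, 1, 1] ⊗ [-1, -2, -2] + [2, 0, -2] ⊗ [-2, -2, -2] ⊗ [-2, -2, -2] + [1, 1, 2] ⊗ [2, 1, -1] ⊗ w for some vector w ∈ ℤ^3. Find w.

Subtract the known terms from T to get the rank-1 residual R = [1, 1, 2] ⊗ [2, 1, -1] ⊗ w, so R[i,j,k] = a[i]·b[j]·w[k]. Pick indices with nonzero a[0]·b[0] = (1)·(2) = 2. Only the fibre through (0,0,·) is needed: R[0,0,:] = T[0,0,:] − Σₗ aₗ[0]bₗ[0]cₗ = [7, 6, 2] − (1)·(1)·[-1, -2, -2] − (2)·(-2)·[-2, -2, -2] = [0, 0, -4]. Then w[k] = R[0,0,k] / 2 for each k, giving w = [0, 0, -4] / 2 = [0, 0, -2].

w = [0, 0, -2]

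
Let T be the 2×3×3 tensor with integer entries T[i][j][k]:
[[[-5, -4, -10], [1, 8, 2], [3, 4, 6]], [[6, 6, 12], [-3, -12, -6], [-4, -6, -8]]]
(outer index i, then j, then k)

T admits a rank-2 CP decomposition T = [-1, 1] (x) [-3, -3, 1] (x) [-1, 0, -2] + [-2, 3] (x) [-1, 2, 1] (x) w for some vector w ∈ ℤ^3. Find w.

Subtract the known terms from T to get the rank-1 residual R = [-2, 3] (x) [-1, 2, 1] (x) w, so R[i,j,k] = a[i]·b[j]·w[k]. Pick indices with nonzero a[0]·b[0] = (-2)·(-1) = 2. Only the fibre through (0,0,·) is needed: R[0,0,:] = T[0,0,:] − Σₗ aₗ[0]bₗ[0]cₗ = [-5, -4, -10] − (-1)·(-3)·[-1, 0, -2] = [-2, -4, -4]. Then w[k] = R[0,0,k] / 2 for each k, giving w = [-2, -4, -4] / 2 = [-1, -2, -2].

w = [-1, -2, -2]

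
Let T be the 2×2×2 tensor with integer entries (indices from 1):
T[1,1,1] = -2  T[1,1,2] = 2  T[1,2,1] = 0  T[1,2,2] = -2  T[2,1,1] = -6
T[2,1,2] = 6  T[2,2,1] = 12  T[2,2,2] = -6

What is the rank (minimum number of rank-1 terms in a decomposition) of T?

2

Lower bound: the mode-1 unfolding of T (rows indexed by i, columns by (j,k) = (1,1), (1,2), (2,1), (2,2)) is [[-2, 2, 0, -2], [-6, 6, 12, -6]].
There the 2×2 minor on rows i ∈ {1, 2}, columns (j,k) ∈ {(1,1), (2,1)} is det [[-2, 0], [-6, 12]] = -24 ≠ 0, so this unfolding has rank ≥ 2; CP rank is at least every unfolding rank, so rank(T) ≥ 2. (This is only a lower bound: in general the CP rank may exceed every unfolding rank, so we still need to exhibit 2 rank-1 terms summing to T.)
Upper bound — finding two terms. Write S_k = T[:,:,k] for the frontal slices: S₁ = [[-2, 0], [-6, 12]], S₂ = [[2, -2], [6, -6]].
If T = a₁ (x) b₁ (x) c₁ + a₂ (x) b₂ (x) c₂ then each S_k = c₁[k]·a₁b₁ᵀ + c₂[k]·a₂b₂ᵀ. S₁ and S₂ are linearly independent, so a₁b₁ᵀ and a₂b₂ᵀ must span the same plane of matrices: they are the rank-1 matrices of the form x·S₁ + y·S₂.
det(x·S₁ + y·S₂) is −24·x² + 24·xy = (-24)·(x − y)(x), vanishing at (x:y) = (1:1) and (0:1).
M₁ = S₁ + S₂ = [[0, -2], [0, 6]] = (-2)·(1, -3)(0, 1)ᵀ and M₂ = S₂ = [[2, -2], [6, -6]] = 2·(1, 3)(1, -1)ᵀ, so take a₁ = (1, -3), b₁ = (0, 1), a₂ = (1, 3), b₂ = (1, -1).
Each slice is an integer combination of E₁ = a₁b₁ᵀ and E₂ = a₂b₂ᵀ: S₁ = −2·E₁ − 2·E₂, S₂ = 2·E₂; reading off coefficients, c₁ = (-2, 0) and c₂ = (-2, 2).
Hence T = (1, -3) (x) (0, 1) (x) (-2, 0) + (1, 3) (x) (1, -1) (x) (-2, 2), so rank(T) ≤ 2.
These bounds meet, so rank(T) = 2.
Check entry T[1,2,1] = 0: (1)·(1)·(-2) + (1)·(-1)·(-2) = 0.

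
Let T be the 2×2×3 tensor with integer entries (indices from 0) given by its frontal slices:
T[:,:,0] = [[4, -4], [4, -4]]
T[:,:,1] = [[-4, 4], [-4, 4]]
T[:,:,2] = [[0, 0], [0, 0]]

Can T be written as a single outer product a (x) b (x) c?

If T = a (x) b (x) c then every fibre of T is a multiple of the corresponding factor, so read the factors off the fibres through the nonzero entry T[0,0,0] = 4.
The mode-1 fibre T[:,0,0] = [4, 4] gives a = [1, 1] (primitive direction); the mode-2 fibre T[0,:,0] = [4, -4] gives b = [1, -1]; then c[k] = T[0,0,k] / (a[0]·b[0]) = [4, -4, 0] / 1 = [4, -4, 0].
Expanding [1, 1] (x) [1, -1] (x) [4, -4, 0] reproduces all 12 entries of T, so T = [1, 1] (x) [1, -1] (x) [4, -4, 0] and rank(T) ≤ 1.
Equivalently every frontal slice T[:,:,k] is c[k] times the rank-1 matrix [1, 1] (x) [1, -1]. So T has rank 1 (it is nonzero).

Yes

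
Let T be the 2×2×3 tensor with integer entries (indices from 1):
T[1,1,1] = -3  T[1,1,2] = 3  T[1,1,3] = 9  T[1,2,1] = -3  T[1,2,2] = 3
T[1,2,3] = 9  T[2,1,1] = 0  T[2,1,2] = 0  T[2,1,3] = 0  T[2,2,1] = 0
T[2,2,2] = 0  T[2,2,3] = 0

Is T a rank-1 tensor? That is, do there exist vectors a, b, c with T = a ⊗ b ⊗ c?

If T = a ⊗ b ⊗ c then every fibre of T is a multiple of the corresponding factor, so read the factors off the fibres through the nonzero entry T[1,1,1] = -3.
The mode-1 fibre T[:,1,1] = [-3, 0] gives a = [1, 0] (primitive direction); the mode-2 fibre T[1,:,1] = [-3, -3] gives b = [1, 1]; then c[k] = T[1,1,k] / (a[1]·b[1]) = [-3, 3, 9] / 1 = [-3, 3, 9].
Expanding [1, 0] ⊗ [1, 1] ⊗ [-3, 3, 9] reproduces all 12 entries of T, so T = [1, 0] ⊗ [1, 1] ⊗ [-3, 3, 9] and rank(T) ≤ 1.
Equivalently every frontal slice T[:,:,k] is c[k] times the rank-1 matrix [1, 0] ⊗ [1, 1]. So T has rank 1 (it is nonzero).

Yes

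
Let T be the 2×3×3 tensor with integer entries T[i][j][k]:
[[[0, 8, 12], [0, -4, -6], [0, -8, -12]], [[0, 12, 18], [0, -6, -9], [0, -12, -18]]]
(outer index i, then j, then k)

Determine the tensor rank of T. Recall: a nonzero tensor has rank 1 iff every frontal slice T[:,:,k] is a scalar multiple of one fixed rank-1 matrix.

Lower bound: T ≠ 0 (e.g. T[0,0,1] = 8), so rank(T) ≥ 1.
Upper bound: if T = a (x) b (x) c then every fibre of T is a multiple of the corresponding factor, so read the factors off the fibres through the nonzero entry T[0,0,1] = 8.
The mode-1 fibre T[:,0,1] = [8, 12] gives a = [2, 3] (primitive direction); the mode-2 fibre T[0,:,1] = [8, -4, -8] gives b = [2, -1, -2]; then c[k] = T[0,0,k] / (a[0]·b[0]) = [0, 8, 12] / 4 = [0, 2, 3].
Expanding [2, 3] (x) [2, -1, -2] (x) [0, 2, 3] reproduces all 18 entries of T, so T = [2, 3] (x) [2, -1, -2] (x) [0, 2, 3] and rank(T) ≤ 1.
These bounds meet, so rank(T) = 1.

1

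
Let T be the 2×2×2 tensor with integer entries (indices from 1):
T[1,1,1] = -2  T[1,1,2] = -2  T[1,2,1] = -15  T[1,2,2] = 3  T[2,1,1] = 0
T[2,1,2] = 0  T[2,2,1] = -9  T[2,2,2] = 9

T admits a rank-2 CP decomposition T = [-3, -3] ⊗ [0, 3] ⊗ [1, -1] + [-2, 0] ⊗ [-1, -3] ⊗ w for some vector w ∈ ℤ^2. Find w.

Subtract the known terms from T to get the rank-1 residual R = [-2, 0] ⊗ [-1, -3] ⊗ w, so R[i,j,k] = a[i]·b[j]·w[k]. Pick indices with nonzero a[1]·b[1] = (-2)·(-1) = 2. Only the fibre through (1,1,·) is needed: R[1,1,:] = T[1,1,:] − Σₗ aₗ[1]bₗ[1]cₗ = [-2, -2] − (-3)·(0)·[1, -1] = [-2, -2]. Then w[k] = R[1,1,k] / 2 for each k, giving w = [-2, -2] / 2 = [-1, -1].

w = [-1, -1]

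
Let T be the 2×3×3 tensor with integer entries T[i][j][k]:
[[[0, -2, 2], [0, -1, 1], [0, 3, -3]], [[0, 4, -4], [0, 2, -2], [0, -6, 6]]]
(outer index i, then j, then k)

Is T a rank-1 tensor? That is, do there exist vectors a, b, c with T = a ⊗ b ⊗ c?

Yes

If T = a ⊗ b ⊗ c then every fibre of T is a multiple of the corresponding factor, so read the factors off the fibres through the nonzero entry T[0,0,1] = -2.
The mode-1 fibre T[:,0,1] = [-2, 4] gives a = [1, -2] (primitive direction); the mode-2 fibre T[0,:,1] = [-2, -1, 3] gives b = [2, 1, -3]; then c[k] = T[0,0,k] / (a[0]·b[0]) = [0, -2, 2] / 2 = [0, -1, 1].
Expanding [1, -2] ⊗ [2, 1, -3] ⊗ [0, -1, 1] reproduces all 18 entries of T, so T = [1, -2] ⊗ [2, 1, -3] ⊗ [0, -1, 1] and rank(T) ≤ 1.
Equivalently every frontal slice T[:,:,k] is c[k] times the rank-1 matrix [1, -2] ⊗ [2, 1, -3]. So T has rank 1 (it is nonzero).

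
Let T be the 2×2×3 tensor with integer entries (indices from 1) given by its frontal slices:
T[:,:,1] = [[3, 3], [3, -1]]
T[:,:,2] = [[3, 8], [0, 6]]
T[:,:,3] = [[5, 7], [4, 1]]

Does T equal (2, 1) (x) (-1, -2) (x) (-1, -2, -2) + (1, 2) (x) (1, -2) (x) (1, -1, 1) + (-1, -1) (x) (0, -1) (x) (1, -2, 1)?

Yes

Reconstruct entrywise from the claimed factors. For example, T[1,1,3] = 5 and Σₗ aₗ[1]bₗ[1]cₗ[3] = (2)·(-1)·(-2) + (1)·(1)·(1) + (-1)·(0)·(1) = 5; checking all 12 entries, every one matches. The claim holds.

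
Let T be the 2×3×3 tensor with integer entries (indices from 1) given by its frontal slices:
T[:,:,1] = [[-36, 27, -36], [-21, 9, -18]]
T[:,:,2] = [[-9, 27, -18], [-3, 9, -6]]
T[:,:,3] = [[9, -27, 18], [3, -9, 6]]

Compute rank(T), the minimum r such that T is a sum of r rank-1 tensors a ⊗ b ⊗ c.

2

Lower bound: the mode-2 unfolding of T (rows indexed by j, columns by (i,k) = (1,1), (1,2), (1,3), (2,1), (2,2), (2,3)) is [[-36, -9, 9, -21, -3, 3], [27, 27, -27, 9, 9, -9], [-36, -18, 18, -18, -6, 6]].
There the 2×2 minor on rows j ∈ {1, 2}, columns (i,k) ∈ {(1,1), (1,2)} is det [[-36, -9], [27, 27]] = -729 ≠ 0, so this unfolding has rank ≥ 2; CP rank is at least every unfolding rank, so rank(T) ≥ 2. (This is only a lower bound: in general the CP rank may exceed every unfolding rank, so we still need to exhibit 2 rank-1 terms summing to T.)
Upper bound — finding two terms. Write S_k = T[:,:,k] for the frontal slices: S₁ = [[-36, 27, -36], [-21, 9, -18]], S₂ = [[-9, 27, -18], [-3, 9, -6]], S₃ = [[9, -27, 18], [3, -9, 6]].
If T = a₁ ⊗ b₁ ⊗ c₁ + a₂ ⊗ b₂ ⊗ c₂ then each S_k = c₁[k]·a₁b₁ᵀ + c₂[k]·a₂b₂ᵀ. S₁ and S₂ are linearly independent, so a₁b₁ᵀ and a₂b₂ᵀ must span the same plane of matrices: they are the rank-1 matrices of the form x·S₁ + y·S₂.
The 2×2 minor of x·S₁ + y·S₂ on rows {1,2}, columns {1,2} is 243·x² + 243·xy = 243·(x + y)(x), vanishing at (x:y) = (1:-1) and (0:1).
M₁ = S₁ − S₂ = [[-27, 0, -18], [-18, 0, -12]] = (-3)·[3, 2][3, 0, 2]ᵀ and M₂ = S₂ = [[-9, 27, -18], [-3, 9, -6]] = (-3)·[3, 1][1, -3, 2]ᵀ, so take a₁ = [3, 2], b₁ = [3, 0, 2], a₂ = [3, 1], b₂ = [1, -3, 2].
Each slice is an integer combination of E₁ = a₁b₁ᵀ and E₂ = a₂b₂ᵀ: S₁ = −3·E₁ − 3·E₂, S₂ = −3·E₂, S₃ = 3·E₂; reading off coefficients, c₁ = [-3, 0, 0] and c₂ = [-3, -3, 3].
Hence T = [3, 2] ⊗ [3, 0, 2] ⊗ [-3, 0, 0] + [3, 1] ⊗ [1, -3, 2] ⊗ [-3, -3, 3], so rank(T) ≤ 2.
These bounds meet, so rank(T) = 2.
Check entry T[1,3,2] = -18: (3)·(2)·(0) + (3)·(2)·(-3) = -18.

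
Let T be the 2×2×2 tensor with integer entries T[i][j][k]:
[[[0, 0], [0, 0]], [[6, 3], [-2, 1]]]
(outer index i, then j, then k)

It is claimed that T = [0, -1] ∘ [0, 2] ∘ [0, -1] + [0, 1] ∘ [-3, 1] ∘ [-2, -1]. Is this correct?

Yes

Reconstruct entrywise from the claimed factors. For example, T[0,0,1] = 0 and Σₗ aₗ[0]bₗ[0]cₗ[1] = (0)·(0)·(-1) + (0)·(-3)·(-1) = 0; checking all 8 entries, every one matches. The claim holds.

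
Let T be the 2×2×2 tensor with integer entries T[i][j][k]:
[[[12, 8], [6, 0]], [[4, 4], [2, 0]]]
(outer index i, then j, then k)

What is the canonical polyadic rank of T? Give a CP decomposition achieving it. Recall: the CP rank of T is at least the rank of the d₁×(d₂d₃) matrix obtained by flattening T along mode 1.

Lower bound: the mode-1 unfolding of T (rows indexed by i, columns by (j,k) = (0,0), (0,1), (1,0), (1,1)) is [[12, 8, 6, 0], [4, 4, 2, 0]].
There the 2×2 minor on rows i ∈ {0, 1}, columns (j,k) ∈ {(0,0), (0,1)} is det [[12, 8], [4, 4]] = 16 ≠ 0, so this unfolding has rank ≥ 2; CP rank is at least every unfolding rank, so rank(T) ≥ 2. (Flattening ranks never certify an upper bound on CP rank; for that we must actually write T with 2 rank-1 terms.)
Upper bound — finding two terms. Write S_k = T[:,:,k] for the frontal slices: S₀ = [[12, 6], [4, 2]], S₁ = [[8, 0], [4, 0]].
If T = a₁ (x) b₁ (x) c₁ + a₂ (x) b₂ (x) c₂ then each S_k = c₁[k]·a₁b₁ᵀ + c₂[k]·a₂b₂ᵀ. S₀ and S₁ are linearly independent, so a₁b₁ᵀ and a₂b₂ᵀ must span the same plane of matrices: they are the rank-1 matrices of the form x·S₀ + y·S₁.
det(x·S₀ + y·S₁) is −8·xy = (-8)·(y)(x), vanishing at (x:y) = (1:0) and (0:1).
M₁ = S₀ = [[12, 6], [4, 2]] = 2·[3, 1][2, 1]ᵀ and M₂ = S₁ = [[8, 0], [4, 0]] = 4·[2, 1][1, 0]ᵀ, so take a₁ = [3, 1], b₁ = [2, 1], a₂ = [2, 1], b₂ = [1, 0].
Each slice is an integer combination of E₁ = a₁b₁ᵀ and E₂ = a₂b₂ᵀ: S₀ = 2·E₁, S₁ = 4·E₂; reading off coefficients, c₁ = [2, 0] and c₂ = [0, 4].
Hence T = [3, 1] (x) [2, 1] (x) [2, 0] + [2, 1] (x) [1, 0] (x) [0, 4], so rank(T) ≤ 2.
These bounds meet, so rank(T) = 2.

rank(T) = 2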